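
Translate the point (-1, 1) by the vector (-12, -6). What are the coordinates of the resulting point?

Translation by (-12, -6) (homogeneous matrix [[1, 0, -12], [0, 1, -6], [0, 0, 1]]):
x' = -1 + -12 = -13
y' = 1 + -6 = -5
Result: (-13, -5)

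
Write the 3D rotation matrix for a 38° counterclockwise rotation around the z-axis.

Rotation matrix for counterclockwise 38° around z-axis:
cos(38°) = 0.7880, sin(38°) = 0.6157
Result: [[0.7880, -0.6157, 0], [0.6157, 0.7880, 0], [0, 0, 1]]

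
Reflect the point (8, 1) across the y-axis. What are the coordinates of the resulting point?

Reflection across y-axis: (8, 1) → (-8, 1)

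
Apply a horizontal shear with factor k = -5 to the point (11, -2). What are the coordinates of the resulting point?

Shear matrix for horizontal shear with factor k = -5:
[[1, -5], [0, 1]]
Result: (11, -2) → (21, -2)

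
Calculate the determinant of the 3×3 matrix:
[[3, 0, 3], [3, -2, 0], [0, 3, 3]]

Expansion along first row:
det = 3·det([[-2,0],[3,3]]) - 0·det([[3,0],[0,3]]) + 3·det([[3,-2],[0,3]])
    = 3·(-2·3 - 0·3) - 0·(3·3 - 0·0) + 3·(3·3 - -2·0)
    = 3·-6 - 0·9 + 3·9
    = -18 + 0 + 27 = 9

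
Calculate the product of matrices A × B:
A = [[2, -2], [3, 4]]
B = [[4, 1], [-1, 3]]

Matrix multiplication:
C[0][0] = 2×4 + -2×-1 = 10
C[0][1] = 2×1 + -2×3 = -4
C[1][0] = 3×4 + 4×-1 = 8
C[1][1] = 3×1 + 4×3 = 15
Result: [[10, -4], [8, 15]]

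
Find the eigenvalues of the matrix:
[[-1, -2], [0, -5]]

Characteristic equation: det(A - λI) = 0
λ² - (trace)λ + (det) = 0
trace = -1 + -5 = -6, det = (-1)(-5) - (-2)(0) = 5
λ² - (-6)λ + (5) = 0
λ = (-6 ± √((-6)² - 4·(5))) / 2 = (-6 ± √16) / 2
Solving: λ = -5, -1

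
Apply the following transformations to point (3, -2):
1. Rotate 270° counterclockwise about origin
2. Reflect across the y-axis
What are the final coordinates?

Step 1: Rotate 270° → (-2, -3)
Step 2: Reflect across y-axis → (2, -3)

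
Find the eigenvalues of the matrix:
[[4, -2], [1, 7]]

Characteristic equation: det(A - λI) = 0
λ² - (trace)λ + (det) = 0
trace = 4 + 7 = 11, det = (4)(7) - (-2)(1) = 30
λ² - (11)λ + (30) = 0
λ = (11 ± √((11)² - 4·(30))) / 2 = (11 ± √1) / 2
Solving: λ = 5, 6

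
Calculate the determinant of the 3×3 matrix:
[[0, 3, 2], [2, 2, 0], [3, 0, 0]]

Expansion along first row:
det = 0·det([[2,0],[0,0]]) - 3·det([[2,0],[3,0]]) + 2·det([[2,2],[3,0]])
    = 0·(2·0 - 0·0) - 3·(2·0 - 0·3) + 2·(2·0 - 2·3)
    = 0·0 - 3·0 + 2·-6
    = 0 + 0 + -12 = -12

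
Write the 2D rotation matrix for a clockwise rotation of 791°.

Rotation matrix formula: [[cos θ, -sin θ], [sin θ, cos θ]]
A clockwise rotation by 791° is equivalent to a counterclockwise rotation by -791°.
For θ = -791°:
cos(-791°) = 0.3256
sin(-791°) = -0.9455
Result: [[0.3256, 0.9455], [-0.9455, 0.3256]]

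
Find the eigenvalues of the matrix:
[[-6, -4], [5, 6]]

Characteristic equation: det(A - λI) = 0
λ² - (trace)λ + (det) = 0
trace = -6 + 6 = 0, det = (-6)(6) - (-4)(5) = -16
λ² - (0)λ + (-16) = 0
λ = (0 ± √((0)² - 4·(-16))) / 2 = (0 ± √64) / 2
Solving: λ = -4, 4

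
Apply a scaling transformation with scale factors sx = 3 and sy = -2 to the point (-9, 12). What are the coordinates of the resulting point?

Scaling matrix:
[[3, 0], [0, -2]]
Result: (-9 × 3, 12 × -2) = (-27, -24)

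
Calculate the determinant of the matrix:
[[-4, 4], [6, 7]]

For a 2×2 matrix [[a, b], [c, d]], det = ad - bc
det = (-4)(7) - (4)(6) = -28 - 24 = -52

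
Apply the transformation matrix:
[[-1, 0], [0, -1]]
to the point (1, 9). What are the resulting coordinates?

Matrix multiplication:
[[-1, 0], [0, -1]] × [1, 9]ᵀ
= [(-1)(1) + (0)(9), (0)(1) + (-1)(9)]ᵀ
= [-1, -9]ᵀ
Result: (-1, -9)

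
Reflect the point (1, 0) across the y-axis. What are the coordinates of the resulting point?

Reflection across y-axis: (1, 0) → (-1, 0)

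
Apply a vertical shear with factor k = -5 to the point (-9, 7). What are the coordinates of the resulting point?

Shear matrix for vertical shear with factor k = -5:
[[1, 0], [-5, 1]]
Result: (-9, 7) → (-9, 52)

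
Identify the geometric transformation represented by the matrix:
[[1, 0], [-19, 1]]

This matrix represents: vertical shear with factor -19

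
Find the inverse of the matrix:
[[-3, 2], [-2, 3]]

For [[a,b],[c,d]], inverse = (1/det)·[[d,-b],[-c,a]]
det = (-3)(3) - (2)(-2) = -9 - -4 = -5
Inverse = (1/-5)·[[3, -2], [2, -3]]
= [[-3/5, 2/5], [-2/5, 3/5]]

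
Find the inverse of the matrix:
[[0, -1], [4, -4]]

For [[a,b],[c,d]], inverse = (1/det)·[[d,-b],[-c,a]]
det = (0)(-4) - (-1)(4) = 0 - -4 = 4
Inverse = (1/4)·[[-4, 1], [-4, 0]]
= [[-1, 1/4], [-1, 0]]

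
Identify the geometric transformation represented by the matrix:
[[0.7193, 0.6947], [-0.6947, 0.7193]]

This matrix represents: rotation by 316° counterclockwise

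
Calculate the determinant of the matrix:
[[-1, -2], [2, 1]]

For a 2×2 matrix [[a, b], [c, d]], det = ad - bc
det = (-1)(1) - (-2)(2) = -1 - -4 = 3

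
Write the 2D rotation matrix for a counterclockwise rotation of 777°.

Rotation matrix formula: [[cos θ, -sin θ], [sin θ, cos θ]]
For θ = 777°:
cos(777°) = 0.5446
sin(777°) = 0.8387
Result: [[0.5446, -0.8387], [0.8387, 0.5446]]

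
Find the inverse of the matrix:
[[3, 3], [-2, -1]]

For [[a,b],[c,d]], inverse = (1/det)·[[d,-b],[-c,a]]
det = (3)(-1) - (3)(-2) = -3 - -6 = 3
Inverse = (1/3)·[[-1, -3], [2, 3]]
= [[-1/3, -1], [2/3, 1]]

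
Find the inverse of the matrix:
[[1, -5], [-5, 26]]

For [[a,b],[c,d]], inverse = (1/det)·[[d,-b],[-c,a]]
det = (1)(26) - (-5)(-5) = 26 - 25 = 1
Inverse = [[26, 5], [5, 1]]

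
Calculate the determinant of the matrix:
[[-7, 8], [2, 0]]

For a 2×2 matrix [[a, b], [c, d]], det = ad - bc
det = (-7)(0) - (8)(2) = 0 - 16 = -16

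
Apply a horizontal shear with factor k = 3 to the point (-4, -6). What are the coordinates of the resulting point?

Shear matrix for horizontal shear with factor k = 3:
[[1, 3], [0, 1]]
Result: (-4, -6) → (-22, -6)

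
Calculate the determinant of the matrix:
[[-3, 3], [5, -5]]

For a 2×2 matrix [[a, b], [c, d]], det = ad - bc
det = (-3)(-5) - (3)(5) = 15 - 15 = 0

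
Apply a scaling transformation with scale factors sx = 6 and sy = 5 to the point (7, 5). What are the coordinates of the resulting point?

Scaling matrix:
[[6, 0], [0, 5]]
Result: (7 × 6, 5 × 5) = (42, 25)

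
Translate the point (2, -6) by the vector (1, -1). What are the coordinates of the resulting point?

Translation by (1, -1) (homogeneous matrix [[1, 0, 1], [0, 1, -1], [0, 0, 1]]):
x' = 2 + 1 = 3
y' = -6 + -1 = -7
Result: (3, -7)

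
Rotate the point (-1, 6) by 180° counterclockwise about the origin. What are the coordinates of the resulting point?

Rotation matrix for 180°: [[cos 180°, -sin 180°], [sin 180°, cos 180°]] = [[-1, 0], [0, -1]]
[[-1, 0], [0, -1]] × [-1, 6]ᵀ = [1, -6]ᵀ
Result: (1, -6)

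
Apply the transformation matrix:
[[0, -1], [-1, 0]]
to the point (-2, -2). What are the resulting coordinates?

Matrix multiplication:
[[0, -1], [-1, 0]] × [-2, -2]ᵀ
= [(0)(-2) + (-1)(-2), (-1)(-2) + (0)(-2)]ᵀ
= [2, 2]ᵀ
Result: (2, 2)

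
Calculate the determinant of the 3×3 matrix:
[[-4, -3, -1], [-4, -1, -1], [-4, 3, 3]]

Expansion along first row:
det = -4·det([[-1,-1],[3,3]]) - -3·det([[-4,-1],[-4,3]]) + -1·det([[-4,-1],[-4,3]])
    = -4·(-1·3 - -1·3) - -3·(-4·3 - -1·-4) + -1·(-4·3 - -1·-4)
    = -4·0 - -3·-16 + -1·-16
    = 0 + -48 + 16 = -32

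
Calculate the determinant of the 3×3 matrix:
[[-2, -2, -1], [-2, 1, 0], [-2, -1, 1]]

Expansion along first row:
det = -2·det([[1,0],[-1,1]]) - -2·det([[-2,0],[-2,1]]) + -1·det([[-2,1],[-2,-1]])
    = -2·(1·1 - 0·-1) - -2·(-2·1 - 0·-2) + -1·(-2·-1 - 1·-2)
    = -2·1 - -2·-2 + -1·4
    = -2 + -4 + -4 = -10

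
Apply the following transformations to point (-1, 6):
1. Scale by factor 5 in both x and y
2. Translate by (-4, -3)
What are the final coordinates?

Step 1: Scale (-1, 6) by 5 → (-5, 30)
Step 2: Translate by (-4, -3) → (-9, 27)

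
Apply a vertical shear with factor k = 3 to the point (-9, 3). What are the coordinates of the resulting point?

Shear matrix for vertical shear with factor k = 3:
[[1, 0], [3, 1]]
Result: (-9, 3) → (-9, -24)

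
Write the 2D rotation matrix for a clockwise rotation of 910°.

Rotation matrix formula: [[cos θ, -sin θ], [sin θ, cos θ]]
A clockwise rotation by 910° is equivalent to a counterclockwise rotation by -910°.
For θ = -910°:
cos(-910°) = -0.9848
sin(-910°) = 0.1736
Result: [[-0.9848, -0.1736], [0.1736, -0.9848]]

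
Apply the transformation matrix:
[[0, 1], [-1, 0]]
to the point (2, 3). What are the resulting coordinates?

Matrix multiplication:
[[0, 1], [-1, 0]] × [2, 3]ᵀ
= [(0)(2) + (1)(3), (-1)(2) + (0)(3)]ᵀ
= [3, -2]ᵀ
Result: (3, -2)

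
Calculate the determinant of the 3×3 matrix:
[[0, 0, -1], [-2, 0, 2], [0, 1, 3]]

Expansion along first row:
det = 0·det([[0,2],[1,3]]) - 0·det([[-2,2],[0,3]]) + -1·det([[-2,0],[0,1]])
    = 0·(0·3 - 2·1) - 0·(-2·3 - 2·0) + -1·(-2·1 - 0·0)
    = 0·-2 - 0·-6 + -1·-2
    = 0 + 0 + 2 = 2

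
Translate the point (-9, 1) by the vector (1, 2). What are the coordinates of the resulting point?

Translation by (1, 2) (homogeneous matrix [[1, 0, 1], [0, 1, 2], [0, 0, 1]]):
x' = -9 + 1 = -8
y' = 1 + 2 = 3
Result: (-8, 3)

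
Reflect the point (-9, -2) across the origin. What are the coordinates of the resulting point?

Reflection across origin: (-9, -2) → (9, 2)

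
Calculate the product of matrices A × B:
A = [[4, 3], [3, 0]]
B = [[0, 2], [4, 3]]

Matrix multiplication:
C[0][0] = 4×0 + 3×4 = 12
C[0][1] = 4×2 + 3×3 = 17
C[1][0] = 3×0 + 0×4 = 0
C[1][1] = 3×2 + 0×3 = 6
Result: [[12, 17], [0, 6]]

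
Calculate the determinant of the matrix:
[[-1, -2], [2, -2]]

For a 2×2 matrix [[a, b], [c, d]], det = ad - bc
det = (-1)(-2) - (-2)(2) = 2 - -4 = 6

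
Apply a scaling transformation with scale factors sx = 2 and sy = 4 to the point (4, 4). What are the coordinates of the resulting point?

Scaling matrix:
[[2, 0], [0, 4]]
Result: (4 × 2, 4 × 4) = (8, 16)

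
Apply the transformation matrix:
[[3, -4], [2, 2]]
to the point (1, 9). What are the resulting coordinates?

Matrix multiplication:
[[3, -4], [2, 2]] × [1, 9]ᵀ
= [(3)(1) + (-4)(9), (2)(1) + (2)(9)]ᵀ
= [-33, 20]ᵀ
Result: (-33, 20)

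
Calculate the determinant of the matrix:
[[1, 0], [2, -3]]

For a 2×2 matrix [[a, b], [c, d]], det = ad - bc
det = (1)(-3) - (0)(2) = -3 - 0 = -3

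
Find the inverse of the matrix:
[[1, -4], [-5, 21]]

For [[a,b],[c,d]], inverse = (1/det)·[[d,-b],[-c,a]]
det = (1)(21) - (-4)(-5) = 21 - 20 = 1
Inverse = [[21, 4], [5, 1]]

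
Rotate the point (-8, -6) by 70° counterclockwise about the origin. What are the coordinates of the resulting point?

Rotation matrix for 70°: [[cos 70°, -sin 70°], [sin 70°, cos 70°]] ≈ [[0.342020, -0.939693], [0.939693, 0.342020]]
[[0.342020, -0.939693], [0.939693, 0.342020]] × [-8, -6]ᵀ ≈ [2.9020, -9.5697]ᵀ
Result: (2.9020, -9.5697)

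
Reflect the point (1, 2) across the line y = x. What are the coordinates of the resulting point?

Reflection across line y = x: (1, 2) → (2, 1)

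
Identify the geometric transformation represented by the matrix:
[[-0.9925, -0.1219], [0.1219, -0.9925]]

This matrix represents: rotation by 173° counterclockwise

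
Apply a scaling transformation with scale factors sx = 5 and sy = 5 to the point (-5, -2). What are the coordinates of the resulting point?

Scaling matrix:
[[5, 0], [0, 5]]
Result: (-5 × 5, -2 × 5) = (-25, -10)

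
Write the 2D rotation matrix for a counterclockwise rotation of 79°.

Rotation matrix formula: [[cos θ, -sin θ], [sin θ, cos θ]]
For θ = 79°:
cos(79°) = 0.1908
sin(79°) = 0.9816
Result: [[0.1908, -0.9816], [0.9816, 0.1908]]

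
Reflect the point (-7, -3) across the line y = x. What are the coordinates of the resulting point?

Reflection across line y = x: (-7, -3) → (-3, -7)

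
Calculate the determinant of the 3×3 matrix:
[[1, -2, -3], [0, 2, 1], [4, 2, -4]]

Expansion along first row:
det = 1·det([[2,1],[2,-4]]) - -2·det([[0,1],[4,-4]]) + -3·det([[0,2],[4,2]])
    = 1·(2·-4 - 1·2) - -2·(0·-4 - 1·4) + -3·(0·2 - 2·4)
    = 1·-10 - -2·-4 + -3·-8
    = -10 + -8 + 24 = 6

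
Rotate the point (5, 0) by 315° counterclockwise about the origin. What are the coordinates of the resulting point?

Rotation matrix for 315°: [[cos 315°, -sin 315°], [sin 315°, cos 315°]] ≈ [[0.707107, 0.707107], [-0.707107, 0.707107]]
[[0.707107, 0.707107], [-0.707107, 0.707107]] × [5, 0]ᵀ ≈ [3.5355, -3.5355]ᵀ
Result: (3.5355, -3.5355)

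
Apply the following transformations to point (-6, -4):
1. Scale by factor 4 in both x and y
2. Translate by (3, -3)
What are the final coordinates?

Step 1: Scale (-6, -4) by 4 → (-24, -16)
Step 2: Translate by (3, -3) → (-21, -19)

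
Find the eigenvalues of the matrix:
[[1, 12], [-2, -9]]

Characteristic equation: det(A - λI) = 0
λ² - (trace)λ + (det) = 0
trace = 1 + -9 = -8, det = (1)(-9) - (12)(-2) = 15
λ² - (-8)λ + (15) = 0
λ = (-8 ± √((-8)² - 4·(15))) / 2 = (-8 ± √4) / 2
Solving: λ = -5, -3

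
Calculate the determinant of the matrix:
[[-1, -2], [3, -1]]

For a 2×2 matrix [[a, b], [c, d]], det = ad - bc
det = (-1)(-1) - (-2)(3) = 1 - -6 = 7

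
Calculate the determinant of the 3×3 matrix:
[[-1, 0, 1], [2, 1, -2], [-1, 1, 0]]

Expansion along first row:
det = -1·det([[1,-2],[1,0]]) - 0·det([[2,-2],[-1,0]]) + 1·det([[2,1],[-1,1]])
    = -1·(1·0 - -2·1) - 0·(2·0 - -2·-1) + 1·(2·1 - 1·-1)
    = -1·2 - 0·-2 + 1·3
    = -2 + 0 + 3 = 1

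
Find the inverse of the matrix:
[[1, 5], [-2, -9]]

For [[a,b],[c,d]], inverse = (1/det)·[[d,-b],[-c,a]]
det = (1)(-9) - (5)(-2) = -9 - -10 = 1
Inverse = [[-9, -5], [2, 1]]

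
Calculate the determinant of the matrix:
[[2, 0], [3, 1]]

For a 2×2 matrix [[a, b], [c, d]], det = ad - bc
det = (2)(1) - (0)(3) = 2 - 0 = 2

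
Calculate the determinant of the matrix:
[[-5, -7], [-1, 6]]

For a 2×2 matrix [[a, b], [c, d]], det = ad - bc
det = (-5)(6) - (-7)(-1) = -30 - 7 = -37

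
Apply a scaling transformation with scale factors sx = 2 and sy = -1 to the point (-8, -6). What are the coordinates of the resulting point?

Scaling matrix:
[[2, 0], [0, -1]]
Result: (-8 × 2, -6 × -1) = (-16, 6)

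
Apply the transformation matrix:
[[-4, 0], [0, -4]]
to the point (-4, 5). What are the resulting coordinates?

Matrix multiplication:
[[-4, 0], [0, -4]] × [-4, 5]ᵀ
= [(-4)(-4) + (0)(5), (0)(-4) + (-4)(5)]ᵀ
= [16, -20]ᵀ
Result: (16, -20)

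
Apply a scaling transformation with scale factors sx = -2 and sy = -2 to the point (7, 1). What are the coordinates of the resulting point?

Scaling matrix:
[[-2, 0], [0, -2]]
Result: (7 × -2, 1 × -2) = (-14, -2)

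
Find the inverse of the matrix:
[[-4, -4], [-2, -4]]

For [[a,b],[c,d]], inverse = (1/det)·[[d,-b],[-c,a]]
det = (-4)(-4) - (-4)(-2) = 16 - 8 = 8
Inverse = (1/8)·[[-4, 4], [2, -4]]
= [[-1/2, 1/2], [1/4, -1/2]]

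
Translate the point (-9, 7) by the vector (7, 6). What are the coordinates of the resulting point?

Translation by (7, 6) (homogeneous matrix [[1, 0, 7], [0, 1, 6], [0, 0, 1]]):
x' = -9 + 7 = -2
y' = 7 + 6 = 13
Result: (-2, 13)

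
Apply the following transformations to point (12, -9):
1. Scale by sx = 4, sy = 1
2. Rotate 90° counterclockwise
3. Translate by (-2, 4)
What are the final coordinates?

Step 1: Scale → (48, -9)
Step 2: Rotate 90° → (9, 48)
Step 3: Translate → (7, 52)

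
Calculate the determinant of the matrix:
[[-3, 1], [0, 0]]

For a 2×2 matrix [[a, b], [c, d]], det = ad - bc
det = (-3)(0) - (1)(0) = 0 - 0 = 0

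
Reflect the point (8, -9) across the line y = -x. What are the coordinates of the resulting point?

Reflection across line y = -x: (8, -9) → (9, -8)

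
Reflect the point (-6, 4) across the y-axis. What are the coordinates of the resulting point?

Reflection across y-axis: (-6, 4) → (6, 4)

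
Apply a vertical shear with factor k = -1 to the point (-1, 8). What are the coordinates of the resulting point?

Shear matrix for vertical shear with factor k = -1:
[[1, 0], [-1, 1]]
Result: (-1, 8) → (-1, 9)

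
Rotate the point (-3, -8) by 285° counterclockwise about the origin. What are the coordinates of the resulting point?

Rotation matrix for 285°: [[cos 285°, -sin 285°], [sin 285°, cos 285°]] ≈ [[0.258819, 0.965926], [-0.965926, 0.258819]]
[[0.258819, 0.965926], [-0.965926, 0.258819]] × [-3, -8]ᵀ ≈ [-8.5039, 0.8272]ᵀ
Result: (-8.5039, 0.8272)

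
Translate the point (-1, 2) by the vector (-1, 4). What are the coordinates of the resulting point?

Translation by (-1, 4) (homogeneous matrix [[1, 0, -1], [0, 1, 4], [0, 0, 1]]):
x' = -1 + -1 = -2
y' = 2 + 4 = 6
Result: (-2, 6)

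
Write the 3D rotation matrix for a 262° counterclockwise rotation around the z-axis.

Rotation matrix for counterclockwise 262° around z-axis:
cos(262°) = -0.1392, sin(262°) = -0.9903
Result: [[-0.1392, 0.9903, 0], [-0.9903, -0.1392, 0], [0, 0, 1]]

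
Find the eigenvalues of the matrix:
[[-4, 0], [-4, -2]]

Characteristic equation: det(A - λI) = 0
λ² - (trace)λ + (det) = 0
trace = -4 + -2 = -6, det = (-4)(-2) - (0)(-4) = 8
λ² - (-6)λ + (8) = 0
λ = (-6 ± √((-6)² - 4·(8))) / 2 = (-6 ± √4) / 2
Solving: λ = -4, -2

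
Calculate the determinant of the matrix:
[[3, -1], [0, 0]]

For a 2×2 matrix [[a, b], [c, d]], det = ad - bc
det = (3)(0) - (-1)(0) = 0 - 0 = 0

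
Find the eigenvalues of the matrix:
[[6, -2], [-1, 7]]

Characteristic equation: det(A - λI) = 0
λ² - (trace)λ + (det) = 0
trace = 6 + 7 = 13, det = (6)(7) - (-2)(-1) = 40
λ² - (13)λ + (40) = 0
λ = (13 ± √((13)² - 4·(40))) / 2 = (13 ± √9) / 2
Solving: λ = 5, 8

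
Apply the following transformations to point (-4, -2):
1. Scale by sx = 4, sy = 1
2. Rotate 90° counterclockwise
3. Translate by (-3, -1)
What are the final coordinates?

Step 1: Scale → (-16, -2)
Step 2: Rotate 90° → (2, -16)
Step 3: Translate → (-1, -17)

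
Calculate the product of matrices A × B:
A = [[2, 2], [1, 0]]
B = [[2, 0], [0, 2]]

Matrix multiplication:
C[0][0] = 2×2 + 2×0 = 4
C[0][1] = 2×0 + 2×2 = 4
C[1][0] = 1×2 + 0×0 = 2
C[1][1] = 1×0 + 0×2 = 0
Result: [[4, 4], [2, 0]]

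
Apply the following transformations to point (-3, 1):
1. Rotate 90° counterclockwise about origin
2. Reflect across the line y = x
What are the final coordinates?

Step 1: Rotate 90° → (-1, -3)
Step 2: Reflect across line y = x → (-3, -1)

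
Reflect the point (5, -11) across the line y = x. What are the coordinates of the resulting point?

Reflection across line y = x: (5, -11) → (-11, 5)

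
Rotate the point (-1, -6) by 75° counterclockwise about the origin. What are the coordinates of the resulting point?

Rotation matrix for 75°: [[cos 75°, -sin 75°], [sin 75°, cos 75°]] ≈ [[0.258819, -0.965926], [0.965926, 0.258819]]
[[0.258819, -0.965926], [0.965926, 0.258819]] × [-1, -6]ᵀ ≈ [5.5367, -2.5188]ᵀ
Result: (5.5367, -2.5188)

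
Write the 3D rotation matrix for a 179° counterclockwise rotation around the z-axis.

Rotation matrix for counterclockwise 179° around z-axis:
cos(179°) = -0.9998, sin(179°) = 0.0175
Result: [[-0.9998, -0.0175, 0], [0.0175, -0.9998, 0], [0, 0, 1]]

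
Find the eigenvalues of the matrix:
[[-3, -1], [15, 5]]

Characteristic equation: det(A - λI) = 0
λ² - (trace)λ + (det) = 0
trace = -3 + 5 = 2, det = (-3)(5) - (-1)(15) = 0
λ² - (2)λ + (0) = 0
λ = (2 ± √((2)² - 4·(0))) / 2 = (2 ± √4) / 2
Solving: λ = 0, 2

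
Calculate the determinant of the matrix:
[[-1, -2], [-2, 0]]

For a 2×2 matrix [[a, b], [c, d]], det = ad - bc
det = (-1)(0) - (-2)(-2) = 0 - 4 = -4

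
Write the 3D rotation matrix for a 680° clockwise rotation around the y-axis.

Rotation matrix for clockwise 680° around y-axis:
A clockwise rotation by 680° is a counterclockwise rotation by -680°.
cos(-680°) = 0.7660, sin(-680°) = 0.6428
Result: [[0.7660, 0, 0.6428], [0, 1, 0], [-0.6428, 0, 0.7660]]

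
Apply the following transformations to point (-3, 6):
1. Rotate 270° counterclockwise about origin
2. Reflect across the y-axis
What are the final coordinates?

Step 1: Rotate 270° → (6, 3)
Step 2: Reflect across y-axis → (-6, 3)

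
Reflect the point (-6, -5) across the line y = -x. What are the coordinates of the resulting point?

Reflection across line y = -x: (-6, -5) → (5, 6)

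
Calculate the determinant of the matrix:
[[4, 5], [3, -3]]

For a 2×2 matrix [[a, b], [c, d]], det = ad - bc
det = (4)(-3) - (5)(3) = -12 - 15 = -27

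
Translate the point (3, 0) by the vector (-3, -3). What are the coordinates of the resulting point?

Translation by (-3, -3) (homogeneous matrix [[1, 0, -3], [0, 1, -3], [0, 0, 1]]):
x' = 3 + -3 = 0
y' = 0 + -3 = -3
Result: (0, -3)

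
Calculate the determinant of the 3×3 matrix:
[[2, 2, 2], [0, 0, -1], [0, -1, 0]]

Expansion along first row:
det = 2·det([[0,-1],[-1,0]]) - 2·det([[0,-1],[0,0]]) + 2·det([[0,0],[0,-1]])
    = 2·(0·0 - -1·-1) - 2·(0·0 - -1·0) + 2·(0·-1 - 0·0)
    = 2·-1 - 2·0 + 2·0
    = -2 + 0 + 0 = -2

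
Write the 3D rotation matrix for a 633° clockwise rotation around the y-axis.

Rotation matrix for clockwise 633° around y-axis:
A clockwise rotation by 633° is a counterclockwise rotation by -633°.
cos(-633°) = 0.0523, sin(-633°) = 0.9986
Result: [[0.0523, 0, 0.9986], [0, 1, 0], [-0.9986, 0, 0.0523]]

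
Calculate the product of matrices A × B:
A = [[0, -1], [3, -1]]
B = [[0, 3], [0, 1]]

Matrix multiplication:
C[0][0] = 0×0 + -1×0 = 0
C[0][1] = 0×3 + -1×1 = -1
C[1][0] = 3×0 + -1×0 = 0
C[1][1] = 3×3 + -1×1 = 8
Result: [[0, -1], [0, 8]]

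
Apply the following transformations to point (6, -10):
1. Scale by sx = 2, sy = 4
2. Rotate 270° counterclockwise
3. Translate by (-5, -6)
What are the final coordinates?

Step 1: Scale → (12, -40)
Step 2: Rotate 270° → (-40, -12)
Step 3: Translate → (-45, -18)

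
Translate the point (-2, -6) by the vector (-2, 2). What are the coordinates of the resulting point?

Translation by (-2, 2) (homogeneous matrix [[1, 0, -2], [0, 1, 2], [0, 0, 1]]):
x' = -2 + -2 = -4
y' = -6 + 2 = -4
Result: (-4, -4)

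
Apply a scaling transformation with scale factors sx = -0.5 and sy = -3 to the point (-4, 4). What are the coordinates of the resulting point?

Scaling matrix:
[[-0.50, 0], [0, -3]]
Result: (-4 × -0.5, 4 × -3) = (2, -12)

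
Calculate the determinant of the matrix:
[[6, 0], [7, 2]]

For a 2×2 matrix [[a, b], [c, d]], det = ad - bc
det = (6)(2) - (0)(7) = 12 - 0 = 12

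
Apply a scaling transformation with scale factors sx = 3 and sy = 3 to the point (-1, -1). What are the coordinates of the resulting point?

Scaling matrix:
[[3, 0], [0, 3]]
Result: (-1 × 3, -1 × 3) = (-3, -3)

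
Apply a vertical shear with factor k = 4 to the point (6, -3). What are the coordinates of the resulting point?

Shear matrix for vertical shear with factor k = 4:
[[1, 0], [4, 1]]
Result: (6, -3) → (6, 21)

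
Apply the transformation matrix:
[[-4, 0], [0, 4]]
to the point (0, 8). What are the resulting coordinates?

Matrix multiplication:
[[-4, 0], [0, 4]] × [0, 8]ᵀ
= [(-4)(0) + (0)(8), (0)(0) + (4)(8)]ᵀ
= [0, 32]ᵀ
Result: (0, 32)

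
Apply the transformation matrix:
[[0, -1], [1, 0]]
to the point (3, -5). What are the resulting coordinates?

Matrix multiplication:
[[0, -1], [1, 0]] × [3, -5]ᵀ
= [(0)(3) + (-1)(-5), (1)(3) + (0)(-5)]ᵀ
= [5, 3]ᵀ
Result: (5, 3)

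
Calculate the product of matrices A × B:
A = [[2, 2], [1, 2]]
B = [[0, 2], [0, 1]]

Matrix multiplication:
C[0][0] = 2×0 + 2×0 = 0
C[0][1] = 2×2 + 2×1 = 6
C[1][0] = 1×0 + 2×0 = 0
C[1][1] = 1×2 + 2×1 = 4
Result: [[0, 6], [0, 4]]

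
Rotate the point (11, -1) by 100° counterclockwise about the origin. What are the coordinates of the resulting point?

Rotation matrix for 100°: [[cos 100°, -sin 100°], [sin 100°, cos 100°]] ≈ [[-0.173648, -0.984808], [0.984808, -0.173648]]
[[-0.173648, -0.984808], [0.984808, -0.173648]] × [11, -1]ᵀ ≈ [-0.9253, 11.0065]ᵀ
Result: (-0.9253, 11.0065)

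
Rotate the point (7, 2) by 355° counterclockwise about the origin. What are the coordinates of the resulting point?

Rotation matrix for 355°: [[cos 355°, -sin 355°], [sin 355°, cos 355°]] ≈ [[0.996195, 0.087156], [-0.087156, 0.996195]]
[[0.996195, 0.087156], [-0.087156, 0.996195]] × [7, 2]ᵀ ≈ [7.1477, 1.3823]ᵀ
Result: (7.1477, 1.3823)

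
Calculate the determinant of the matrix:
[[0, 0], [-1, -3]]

For a 2×2 matrix [[a, b], [c, d]], det = ad - bc
det = (0)(-3) - (0)(-1) = 0 - 0 = 0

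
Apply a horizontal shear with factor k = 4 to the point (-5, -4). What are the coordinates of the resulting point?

Shear matrix for horizontal shear with factor k = 4:
[[1, 4], [0, 1]]
Result: (-5, -4) → (-21, -4)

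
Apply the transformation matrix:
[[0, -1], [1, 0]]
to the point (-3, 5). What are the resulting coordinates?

Matrix multiplication:
[[0, -1], [1, 0]] × [-3, 5]ᵀ
= [(0)(-3) + (-1)(5), (1)(-3) + (0)(5)]ᵀ
= [-5, -3]ᵀ
Result: (-5, -3)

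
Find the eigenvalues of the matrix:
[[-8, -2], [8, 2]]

Characteristic equation: det(A - λI) = 0
λ² - (trace)λ + (det) = 0
trace = -8 + 2 = -6, det = (-8)(2) - (-2)(8) = 0
λ² - (-6)λ + (0) = 0
λ = (-6 ± √((-6)² - 4·(0))) / 2 = (-6 ± √36) / 2
Solving: λ = -6, 0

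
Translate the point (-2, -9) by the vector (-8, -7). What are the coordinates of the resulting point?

Translation by (-8, -7) (homogeneous matrix [[1, 0, -8], [0, 1, -7], [0, 0, 1]]):
x' = -2 + -8 = -10
y' = -9 + -7 = -16
Result: (-10, -16)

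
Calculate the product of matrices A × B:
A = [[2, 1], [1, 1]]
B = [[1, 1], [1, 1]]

Matrix multiplication:
C[0][0] = 2×1 + 1×1 = 3
C[0][1] = 2×1 + 1×1 = 3
C[1][0] = 1×1 + 1×1 = 2
C[1][1] = 1×1 + 1×1 = 2
Result: [[3, 3], [2, 2]]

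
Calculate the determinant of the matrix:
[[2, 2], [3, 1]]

For a 2×2 matrix [[a, b], [c, d]], det = ad - bc
det = (2)(1) - (2)(3) = 2 - 6 = -4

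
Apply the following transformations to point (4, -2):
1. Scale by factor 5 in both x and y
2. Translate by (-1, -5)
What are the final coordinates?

Step 1: Scale (4, -2) by 5 → (20, -10)
Step 2: Translate by (-1, -5) → (19, -15)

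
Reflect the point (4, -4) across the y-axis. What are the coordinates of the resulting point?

Reflection across y-axis: (4, -4) → (-4, -4)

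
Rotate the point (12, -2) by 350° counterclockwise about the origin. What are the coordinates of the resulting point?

Rotation matrix for 350°: [[cos 350°, -sin 350°], [sin 350°, cos 350°]] ≈ [[0.984808, 0.173648], [-0.173648, 0.984808]]
[[0.984808, 0.173648], [-0.173648, 0.984808]] × [12, -2]ᵀ ≈ [11.4704, -4.0534]ᵀ
Result: (11.4704, -4.0534)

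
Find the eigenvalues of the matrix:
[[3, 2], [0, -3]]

Characteristic equation: det(A - λI) = 0
λ² - (trace)λ + (det) = 0
trace = 3 + -3 = 0, det = (3)(-3) - (2)(0) = -9
λ² - (0)λ + (-9) = 0
λ = (0 ± √((0)² - 4·(-9))) / 2 = (0 ± √36) / 2
Solving: λ = -3, 3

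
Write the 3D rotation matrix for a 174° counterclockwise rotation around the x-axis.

Rotation matrix for counterclockwise 174° around x-axis:
cos(174°) = -0.9945, sin(174°) = 0.1045
Result: [[1, 0, 0], [0, -0.9945, -0.1045], [0, 0.1045, -0.9945]]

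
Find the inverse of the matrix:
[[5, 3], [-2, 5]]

For [[a,b],[c,d]], inverse = (1/det)·[[d,-b],[-c,a]]
det = (5)(5) - (3)(-2) = 25 - -6 = 31
Inverse = (1/31)·[[5, -3], [2, 5]]
= [[5/31, -3/31], [2/31, 5/31]]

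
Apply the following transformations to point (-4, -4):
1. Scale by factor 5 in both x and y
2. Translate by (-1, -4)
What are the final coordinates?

Step 1: Scale (-4, -4) by 5 → (-20, -20)
Step 2: Translate by (-1, -4) → (-21, -24)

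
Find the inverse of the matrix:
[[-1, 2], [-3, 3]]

For [[a,b],[c,d]], inverse = (1/det)·[[d,-b],[-c,a]]
det = (-1)(3) - (2)(-3) = -3 - -6 = 3
Inverse = (1/3)·[[3, -2], [3, -1]]
= [[1, -2/3], [1, -1/3]]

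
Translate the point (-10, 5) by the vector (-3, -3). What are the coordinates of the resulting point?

Translation by (-3, -3) (homogeneous matrix [[1, 0, -3], [0, 1, -3], [0, 0, 1]]):
x' = -10 + -3 = -13
y' = 5 + -3 = 2
Result: (-13, 2)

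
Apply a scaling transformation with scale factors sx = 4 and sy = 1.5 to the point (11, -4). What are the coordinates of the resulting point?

Scaling matrix:
[[4, 0], [0, 1.50]]
Result: (11 × 4, -4 × 1.5) = (44, -6)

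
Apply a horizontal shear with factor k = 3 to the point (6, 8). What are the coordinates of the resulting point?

Shear matrix for horizontal shear with factor k = 3:
[[1, 3], [0, 1]]
Result: (6, 8) → (30, 8)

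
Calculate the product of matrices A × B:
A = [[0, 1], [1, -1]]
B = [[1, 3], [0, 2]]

Matrix multiplication:
C[0][0] = 0×1 + 1×0 = 0
C[0][1] = 0×3 + 1×2 = 2
C[1][0] = 1×1 + -1×0 = 1
C[1][1] = 1×3 + -1×2 = 1
Result: [[0, 2], [1, 1]]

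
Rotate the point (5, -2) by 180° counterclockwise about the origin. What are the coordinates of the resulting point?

Rotation matrix for 180°: [[cos 180°, -sin 180°], [sin 180°, cos 180°]] = [[-1, 0], [0, -1]]
[[-1, 0], [0, -1]] × [5, -2]ᵀ = [-5, 2]ᵀ
Result: (-5, 2)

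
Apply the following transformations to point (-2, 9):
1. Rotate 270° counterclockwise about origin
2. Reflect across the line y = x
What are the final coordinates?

Step 1: Rotate 270° → (9, 2)
Step 2: Reflect across line y = x → (2, 9)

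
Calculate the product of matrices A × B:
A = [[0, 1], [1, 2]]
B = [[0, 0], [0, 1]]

Matrix multiplication:
C[0][0] = 0×0 + 1×0 = 0
C[0][1] = 0×0 + 1×1 = 1
C[1][0] = 1×0 + 2×0 = 0
C[1][1] = 1×0 + 2×1 = 2
Result: [[0, 1], [0, 2]]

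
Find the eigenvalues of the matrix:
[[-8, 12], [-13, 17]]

Characteristic equation: det(A - λI) = 0
λ² - (trace)λ + (det) = 0
trace = -8 + 17 = 9, det = (-8)(17) - (12)(-13) = 20
λ² - (9)λ + (20) = 0
λ = (9 ± √((9)² - 4·(20))) / 2 = (9 ± √1) / 2
Solving: λ = 4, 5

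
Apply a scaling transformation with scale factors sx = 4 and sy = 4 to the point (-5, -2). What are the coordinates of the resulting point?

Scaling matrix:
[[4, 0], [0, 4]]
Result: (-5 × 4, -2 × 4) = (-20, -8)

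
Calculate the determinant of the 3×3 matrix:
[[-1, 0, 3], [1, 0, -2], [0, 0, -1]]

Expansion along first row:
det = -1·det([[0,-2],[0,-1]]) - 0·det([[1,-2],[0,-1]]) + 3·det([[1,0],[0,0]])
    = -1·(0·-1 - -2·0) - 0·(1·-1 - -2·0) + 3·(1·0 - 0·0)
    = -1·0 - 0·-1 + 3·0
    = 0 + 0 + 0 = 0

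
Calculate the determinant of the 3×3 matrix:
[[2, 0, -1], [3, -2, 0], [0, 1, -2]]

Expansion along first row:
det = 2·det([[-2,0],[1,-2]]) - 0·det([[3,0],[0,-2]]) + -1·det([[3,-2],[0,1]])
    = 2·(-2·-2 - 0·1) - 0·(3·-2 - 0·0) + -1·(3·1 - -2·0)
    = 2·4 - 0·-6 + -1·3
    = 8 + 0 + -3 = 5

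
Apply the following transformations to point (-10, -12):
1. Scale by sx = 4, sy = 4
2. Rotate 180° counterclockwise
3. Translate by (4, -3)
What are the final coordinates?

Step 1: Scale → (-40, -48)
Step 2: Rotate 180° → (40, 48)
Step 3: Translate → (44, 45)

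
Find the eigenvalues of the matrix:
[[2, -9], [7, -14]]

Characteristic equation: det(A - λI) = 0
λ² - (trace)λ + (det) = 0
trace = 2 + -14 = -12, det = (2)(-14) - (-9)(7) = 35
λ² - (-12)λ + (35) = 0
λ = (-12 ± √((-12)² - 4·(35))) / 2 = (-12 ± √4) / 2
Solving: λ = -7, -5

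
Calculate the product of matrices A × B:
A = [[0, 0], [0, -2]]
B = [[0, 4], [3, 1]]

Matrix multiplication:
C[0][0] = 0×0 + 0×3 = 0
C[0][1] = 0×4 + 0×1 = 0
C[1][0] = 0×0 + -2×3 = -6
C[1][1] = 0×4 + -2×1 = -2
Result: [[0, 0], [-6, -2]]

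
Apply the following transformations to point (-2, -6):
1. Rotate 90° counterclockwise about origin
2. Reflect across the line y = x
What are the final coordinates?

Step 1: Rotate 90° → (6, -2)
Step 2: Reflect across line y = x → (-2, 6)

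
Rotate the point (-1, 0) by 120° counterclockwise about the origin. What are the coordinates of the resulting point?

Rotation matrix for 120°: [[cos 120°, -sin 120°], [sin 120°, cos 120°]] ≈ [[-0.500000, -0.866025], [0.866025, -0.500000]]
[[-0.500000, -0.866025], [0.866025, -0.500000]] × [-1, 0]ᵀ ≈ [0.5000, -0.8660]ᵀ
Result: (0.5000, -0.8660)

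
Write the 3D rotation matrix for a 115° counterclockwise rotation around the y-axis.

Rotation matrix for counterclockwise 115° around y-axis:
cos(115°) = -0.4226, sin(115°) = 0.9063
Result: [[-0.4226, 0, 0.9063], [0, 1, 0], [-0.9063, 0, -0.4226]]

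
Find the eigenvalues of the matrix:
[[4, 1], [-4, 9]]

Characteristic equation: det(A - λI) = 0
λ² - (trace)λ + (det) = 0
trace = 4 + 9 = 13, det = (4)(9) - (1)(-4) = 40
λ² - (13)λ + (40) = 0
λ = (13 ± √((13)² - 4·(40))) / 2 = (13 ± √9) / 2
Solving: λ = 5, 8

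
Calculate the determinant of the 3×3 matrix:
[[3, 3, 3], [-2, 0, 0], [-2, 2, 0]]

Expansion along first row:
det = 3·det([[0,0],[2,0]]) - 3·det([[-2,0],[-2,0]]) + 3·det([[-2,0],[-2,2]])
    = 3·(0·0 - 0·2) - 3·(-2·0 - 0·-2) + 3·(-2·2 - 0·-2)
    = 3·0 - 3·0 + 3·-4
    = 0 + 0 + -12 = -12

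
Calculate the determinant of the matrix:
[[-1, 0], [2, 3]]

For a 2×2 matrix [[a, b], [c, d]], det = ad - bc
det = (-1)(3) - (0)(2) = -3 - 0 = -3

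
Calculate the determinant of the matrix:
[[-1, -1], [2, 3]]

For a 2×2 matrix [[a, b], [c, d]], det = ad - bc
det = (-1)(3) - (-1)(2) = -3 - -2 = -1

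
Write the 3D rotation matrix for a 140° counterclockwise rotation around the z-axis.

Rotation matrix for counterclockwise 140° around z-axis:
cos(140°) = -0.7660, sin(140°) = 0.6428
Result: [[-0.7660, -0.6428, 0], [0.6428, -0.7660, 0], [0, 0, 1]]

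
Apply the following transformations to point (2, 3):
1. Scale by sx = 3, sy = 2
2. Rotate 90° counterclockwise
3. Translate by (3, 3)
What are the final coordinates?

Step 1: Scale → (6, 6)
Step 2: Rotate 90° → (-6, 6)
Step 3: Translate → (-3, 9)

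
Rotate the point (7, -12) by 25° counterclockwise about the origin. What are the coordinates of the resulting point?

Rotation matrix for 25°: [[cos 25°, -sin 25°], [sin 25°, cos 25°]] ≈ [[0.906308, -0.422618], [0.422618, 0.906308]]
[[0.906308, -0.422618], [0.422618, 0.906308]] × [7, -12]ᵀ ≈ [11.4156, -7.9174]ᵀ
Result: (11.4156, -7.9174)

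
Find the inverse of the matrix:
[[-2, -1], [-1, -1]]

For [[a,b],[c,d]], inverse = (1/det)·[[d,-b],[-c,a]]
det = (-2)(-1) - (-1)(-1) = 2 - 1 = 1
Inverse = [[-1, 1], [1, -2]]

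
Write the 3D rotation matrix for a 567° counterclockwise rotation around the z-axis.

Rotation matrix for counterclockwise 567° around z-axis:
cos(567°) = -0.8910, sin(567°) = -0.4540
Result: [[-0.8910, 0.4540, 0], [-0.4540, -0.8910, 0], [0, 0, 1]]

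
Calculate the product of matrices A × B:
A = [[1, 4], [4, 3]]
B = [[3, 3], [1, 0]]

Matrix multiplication:
C[0][0] = 1×3 + 4×1 = 7
C[0][1] = 1×3 + 4×0 = 3
C[1][0] = 4×3 + 3×1 = 15
C[1][1] = 4×3 + 3×0 = 12
Result: [[7, 3], [15, 12]]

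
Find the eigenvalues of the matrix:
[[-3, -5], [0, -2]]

Characteristic equation: det(A - λI) = 0
λ² - (trace)λ + (det) = 0
trace = -3 + -2 = -5, det = (-3)(-2) - (-5)(0) = 6
λ² - (-5)λ + (6) = 0
λ = (-5 ± √((-5)² - 4·(6))) / 2 = (-5 ± √1) / 2
Solving: λ = -3, -2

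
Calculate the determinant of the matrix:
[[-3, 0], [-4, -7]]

For a 2×2 matrix [[a, b], [c, d]], det = ad - bc
det = (-3)(-7) - (0)(-4) = 21 - 0 = 21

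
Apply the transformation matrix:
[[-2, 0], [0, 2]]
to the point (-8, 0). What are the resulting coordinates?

Matrix multiplication:
[[-2, 0], [0, 2]] × [-8, 0]ᵀ
= [(-2)(-8) + (0)(0), (0)(-8) + (2)(0)]ᵀ
= [16, 0]ᵀ
Result: (16, 0)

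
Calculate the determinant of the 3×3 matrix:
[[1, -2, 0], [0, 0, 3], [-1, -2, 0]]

Expansion along first row:
det = 1·det([[0,3],[-2,0]]) - -2·det([[0,3],[-1,0]]) + 0·det([[0,0],[-1,-2]])
    = 1·(0·0 - 3·-2) - -2·(0·0 - 3·-1) + 0·(0·-2 - 0·-1)
    = 1·6 - -2·3 + 0·0
    = 6 + 6 + 0 = 12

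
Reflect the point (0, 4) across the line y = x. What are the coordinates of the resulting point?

Reflection across line y = x: (0, 4) → (4, 0)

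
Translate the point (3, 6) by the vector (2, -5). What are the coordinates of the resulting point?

Translation by (2, -5) (homogeneous matrix [[1, 0, 2], [0, 1, -5], [0, 0, 1]]):
x' = 3 + 2 = 5
y' = 6 + -5 = 1
Result: (5, 1)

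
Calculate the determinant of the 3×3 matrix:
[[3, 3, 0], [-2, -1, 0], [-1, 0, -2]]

Expansion along first row:
det = 3·det([[-1,0],[0,-2]]) - 3·det([[-2,0],[-1,-2]]) + 0·det([[-2,-1],[-1,0]])
    = 3·(-1·-2 - 0·0) - 3·(-2·-2 - 0·-1) + 0·(-2·0 - -1·-1)
    = 3·2 - 3·4 + 0·-1
    = 6 + -12 + 0 = -6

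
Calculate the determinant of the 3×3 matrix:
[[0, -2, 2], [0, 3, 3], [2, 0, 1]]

Expansion along first row:
det = 0·det([[3,3],[0,1]]) - -2·det([[0,3],[2,1]]) + 2·det([[0,3],[2,0]])
    = 0·(3·1 - 3·0) - -2·(0·1 - 3·2) + 2·(0·0 - 3·2)
    = 0·3 - -2·-6 + 2·-6
    = 0 + -12 + -12 = -24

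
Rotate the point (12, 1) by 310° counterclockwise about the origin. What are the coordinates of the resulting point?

Rotation matrix for 310°: [[cos 310°, -sin 310°], [sin 310°, cos 310°]] ≈ [[0.642788, 0.766044], [-0.766044, 0.642788]]
[[0.642788, 0.766044], [-0.766044, 0.642788]] × [12, 1]ᵀ ≈ [8.4795, -8.5497]ᵀ
Result: (8.4795, -8.5497)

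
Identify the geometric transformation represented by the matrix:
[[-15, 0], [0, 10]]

This matrix represents: non-uniform scaling by sx = -15, sy = 10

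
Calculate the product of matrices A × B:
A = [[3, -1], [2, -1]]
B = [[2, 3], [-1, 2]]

Matrix multiplication:
C[0][0] = 3×2 + -1×-1 = 7
C[0][1] = 3×3 + -1×2 = 7
C[1][0] = 2×2 + -1×-1 = 5
C[1][1] = 2×3 + -1×2 = 4
Result: [[7, 7], [5, 4]]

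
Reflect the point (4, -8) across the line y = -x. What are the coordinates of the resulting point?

Reflection across line y = -x: (4, -8) → (8, -4)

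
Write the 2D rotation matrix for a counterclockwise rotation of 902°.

Rotation matrix formula: [[cos θ, -sin θ], [sin θ, cos θ]]
For θ = 902°:
cos(902°) = -0.9994
sin(902°) = -0.0349
Result: [[-0.9994, 0.0349], [-0.0349, -0.9994]]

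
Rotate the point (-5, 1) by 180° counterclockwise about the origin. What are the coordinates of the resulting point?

Rotation matrix for 180°: [[cos 180°, -sin 180°], [sin 180°, cos 180°]] = [[-1, 0], [0, -1]]
[[-1, 0], [0, -1]] × [-5, 1]ᵀ = [5, -1]ᵀ
Result: (5, -1)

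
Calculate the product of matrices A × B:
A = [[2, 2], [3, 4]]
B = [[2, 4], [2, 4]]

Matrix multiplication:
C[0][0] = 2×2 + 2×2 = 8
C[0][1] = 2×4 + 2×4 = 16
C[1][0] = 3×2 + 4×2 = 14
C[1][1] = 3×4 + 4×4 = 28
Result: [[8, 16], [14, 28]]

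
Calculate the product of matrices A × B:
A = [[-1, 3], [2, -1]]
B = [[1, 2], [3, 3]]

Matrix multiplication:
C[0][0] = -1×1 + 3×3 = 8
C[0][1] = -1×2 + 3×3 = 7
C[1][0] = 2×1 + -1×3 = -1
C[1][1] = 2×2 + -1×3 = 1
Result: [[8, 7], [-1, 1]]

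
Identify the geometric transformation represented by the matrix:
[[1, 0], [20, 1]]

This matrix represents: vertical shear with factor 20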